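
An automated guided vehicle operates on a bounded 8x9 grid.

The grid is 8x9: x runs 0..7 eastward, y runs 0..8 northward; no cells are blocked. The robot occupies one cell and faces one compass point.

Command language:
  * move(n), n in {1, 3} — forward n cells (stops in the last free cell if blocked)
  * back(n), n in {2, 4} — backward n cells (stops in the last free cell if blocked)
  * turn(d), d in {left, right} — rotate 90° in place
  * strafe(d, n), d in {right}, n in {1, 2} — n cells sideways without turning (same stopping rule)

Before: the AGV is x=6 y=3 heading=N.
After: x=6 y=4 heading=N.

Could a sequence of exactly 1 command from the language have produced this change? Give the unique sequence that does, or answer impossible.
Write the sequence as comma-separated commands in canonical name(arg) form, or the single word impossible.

move(1)

key: heading stays N — the single command does not turn
from: x=6 y=3 heading=N
t=1 move(1) ⇒ x=6 y=4 heading=N
no other 1-command option fits: unique.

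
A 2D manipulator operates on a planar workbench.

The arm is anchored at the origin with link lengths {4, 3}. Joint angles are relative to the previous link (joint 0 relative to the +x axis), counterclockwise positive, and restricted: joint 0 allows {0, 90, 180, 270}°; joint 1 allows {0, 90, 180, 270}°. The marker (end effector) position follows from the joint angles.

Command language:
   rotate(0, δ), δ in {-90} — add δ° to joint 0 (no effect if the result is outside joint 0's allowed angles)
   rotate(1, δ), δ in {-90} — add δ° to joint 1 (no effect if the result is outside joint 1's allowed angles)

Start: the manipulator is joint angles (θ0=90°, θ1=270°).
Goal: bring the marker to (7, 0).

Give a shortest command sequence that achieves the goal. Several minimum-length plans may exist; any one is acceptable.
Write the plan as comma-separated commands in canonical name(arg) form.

start: joint angles (θ0=90°, θ1=270°)
[1] after rotate(1, -90): joint angles (θ0=90°, θ1=180°)
[2] after rotate(1, -90): joint angles (θ0=90°, θ1=90°)
[3] after rotate(1, -90): joint angles (θ0=90°, θ1=0°)
[4] after rotate(0, -90): joint angles (θ0=0°, θ1=0°)
nothing shorter than 4 reaches the goal.

rotate(1, -90), rotate(1, -90), rotate(1, -90), rotate(0, -90)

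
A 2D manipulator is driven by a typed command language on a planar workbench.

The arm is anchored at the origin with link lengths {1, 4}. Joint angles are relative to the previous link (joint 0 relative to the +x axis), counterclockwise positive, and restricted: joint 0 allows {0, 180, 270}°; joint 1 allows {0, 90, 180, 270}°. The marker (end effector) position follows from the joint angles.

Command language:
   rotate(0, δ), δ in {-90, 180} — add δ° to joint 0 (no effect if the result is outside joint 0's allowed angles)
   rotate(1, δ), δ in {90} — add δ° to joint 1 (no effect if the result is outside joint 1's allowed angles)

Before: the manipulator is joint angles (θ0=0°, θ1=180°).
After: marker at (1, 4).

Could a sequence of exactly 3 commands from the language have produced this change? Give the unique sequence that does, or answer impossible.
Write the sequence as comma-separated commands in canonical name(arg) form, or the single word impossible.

start: joint angles (θ0=0°, θ1=180°)
step 1 (rotate(1, 90)): joint angles (θ0=0°, θ1=270°)
step 2 (rotate(1, 90)): joint angles (θ0=0°, θ1=0°)
step 3 (rotate(1, 90)): joint angles (θ0=0°, θ1=90°)
uniquely the one of 27 3-step routes that fits.

rotate(1, 90), rotate(1, 90), rotate(1, 90)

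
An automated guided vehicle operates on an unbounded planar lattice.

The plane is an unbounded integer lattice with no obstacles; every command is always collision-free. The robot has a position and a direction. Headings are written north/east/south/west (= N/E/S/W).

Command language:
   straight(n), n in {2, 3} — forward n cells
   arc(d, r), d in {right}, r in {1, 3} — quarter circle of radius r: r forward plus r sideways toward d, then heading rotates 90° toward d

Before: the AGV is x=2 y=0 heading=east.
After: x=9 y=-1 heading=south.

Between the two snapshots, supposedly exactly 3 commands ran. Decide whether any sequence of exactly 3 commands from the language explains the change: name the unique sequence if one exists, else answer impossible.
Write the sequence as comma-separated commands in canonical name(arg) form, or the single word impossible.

straight(3), straight(3), arc(right, 1)

key: order matters: swapping straight(3) and arc(right, 1) lands elsewhere
from: x=2 y=0 heading=east
1. straight(3) → x=5 y=0 heading=east
2. straight(3) → x=8 y=0 heading=east
3. arc(right, 1) → x=9 y=-1 heading=south
uniquely the one of 64 3-step routes that fits.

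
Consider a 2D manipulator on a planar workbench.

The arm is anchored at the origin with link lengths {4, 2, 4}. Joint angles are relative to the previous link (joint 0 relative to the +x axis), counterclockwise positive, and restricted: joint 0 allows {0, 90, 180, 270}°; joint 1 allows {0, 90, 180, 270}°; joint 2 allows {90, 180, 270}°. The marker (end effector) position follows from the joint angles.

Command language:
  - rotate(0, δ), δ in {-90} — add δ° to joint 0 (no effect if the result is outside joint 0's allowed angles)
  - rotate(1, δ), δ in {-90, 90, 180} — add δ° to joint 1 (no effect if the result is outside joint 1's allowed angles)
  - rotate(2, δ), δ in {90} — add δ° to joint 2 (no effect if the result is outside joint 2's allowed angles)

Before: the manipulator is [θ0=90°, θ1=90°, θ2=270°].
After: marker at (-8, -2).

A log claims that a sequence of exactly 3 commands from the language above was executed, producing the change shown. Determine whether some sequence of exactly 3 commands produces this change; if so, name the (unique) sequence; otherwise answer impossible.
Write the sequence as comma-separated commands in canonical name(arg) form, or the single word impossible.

rotate(0, -90), rotate(0, -90), rotate(0, -90)

initial: [θ0=90°, θ1=90°, θ2=270°]
step 1 (rotate(0, -90)): [θ0=0°, θ1=90°, θ2=270°]
step 2 (rotate(0, -90)): [θ0=270°, θ1=90°, θ2=270°]
step 3 (rotate(0, -90)): [θ0=180°, θ1=90°, θ2=270°]
uniquely the one of 125 3-step routes that fits.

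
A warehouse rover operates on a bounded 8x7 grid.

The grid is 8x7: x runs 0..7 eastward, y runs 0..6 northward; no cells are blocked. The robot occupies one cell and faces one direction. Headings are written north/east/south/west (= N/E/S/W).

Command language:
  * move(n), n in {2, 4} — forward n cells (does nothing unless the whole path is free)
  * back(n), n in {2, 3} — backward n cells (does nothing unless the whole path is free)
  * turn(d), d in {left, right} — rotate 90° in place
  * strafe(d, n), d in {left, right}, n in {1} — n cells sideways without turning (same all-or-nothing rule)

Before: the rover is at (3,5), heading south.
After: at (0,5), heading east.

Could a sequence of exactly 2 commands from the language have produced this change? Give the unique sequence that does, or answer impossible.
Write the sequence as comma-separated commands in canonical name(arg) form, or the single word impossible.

turn(left), back(3)

key: running back(3) before turn(left) would end elsewhere — order is forced
initial: at (3,5), heading south
1. turn(left) → at (3,5), heading east
2. back(3) → at (0,5), heading east
all 64 alternatives checked — unique.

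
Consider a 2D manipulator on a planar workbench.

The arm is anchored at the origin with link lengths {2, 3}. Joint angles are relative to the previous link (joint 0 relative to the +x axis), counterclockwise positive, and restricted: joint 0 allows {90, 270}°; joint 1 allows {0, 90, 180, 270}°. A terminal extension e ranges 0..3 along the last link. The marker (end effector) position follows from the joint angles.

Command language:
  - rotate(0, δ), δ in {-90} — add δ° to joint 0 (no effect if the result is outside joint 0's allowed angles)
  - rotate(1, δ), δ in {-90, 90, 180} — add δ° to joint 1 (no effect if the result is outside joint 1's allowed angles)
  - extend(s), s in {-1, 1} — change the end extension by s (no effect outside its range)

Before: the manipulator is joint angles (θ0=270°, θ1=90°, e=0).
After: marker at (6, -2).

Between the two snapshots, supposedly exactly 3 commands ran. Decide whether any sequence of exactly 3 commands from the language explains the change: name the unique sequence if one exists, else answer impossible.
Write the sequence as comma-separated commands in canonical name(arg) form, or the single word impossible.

t0: joint angles (θ0=270°, θ1=90°, e=0)
t=1 extend(1) ⇒ joint angles (θ0=270°, θ1=90°, e=1)
t=2 extend(1) ⇒ joint angles (θ0=270°, θ1=90°, e=2)
t=3 extend(1) ⇒ joint angles (θ0=270°, θ1=90°, e=3)
no rival 3-sequence matches.

extend(1), extend(1), extend(1)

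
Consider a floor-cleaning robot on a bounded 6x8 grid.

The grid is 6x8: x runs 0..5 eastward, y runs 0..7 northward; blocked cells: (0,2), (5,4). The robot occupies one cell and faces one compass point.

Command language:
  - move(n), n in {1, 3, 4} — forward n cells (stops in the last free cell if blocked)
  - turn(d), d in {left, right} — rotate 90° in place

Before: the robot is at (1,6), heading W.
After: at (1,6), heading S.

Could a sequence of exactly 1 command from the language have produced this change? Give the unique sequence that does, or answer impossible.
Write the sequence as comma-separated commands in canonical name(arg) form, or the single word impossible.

turn(left)

key: (1,6) unchanged — the single command moves nothing
begin: at (1,6), heading W
step 1 (turn(left)): at (1,6), heading S
no rival 1-sequence matches.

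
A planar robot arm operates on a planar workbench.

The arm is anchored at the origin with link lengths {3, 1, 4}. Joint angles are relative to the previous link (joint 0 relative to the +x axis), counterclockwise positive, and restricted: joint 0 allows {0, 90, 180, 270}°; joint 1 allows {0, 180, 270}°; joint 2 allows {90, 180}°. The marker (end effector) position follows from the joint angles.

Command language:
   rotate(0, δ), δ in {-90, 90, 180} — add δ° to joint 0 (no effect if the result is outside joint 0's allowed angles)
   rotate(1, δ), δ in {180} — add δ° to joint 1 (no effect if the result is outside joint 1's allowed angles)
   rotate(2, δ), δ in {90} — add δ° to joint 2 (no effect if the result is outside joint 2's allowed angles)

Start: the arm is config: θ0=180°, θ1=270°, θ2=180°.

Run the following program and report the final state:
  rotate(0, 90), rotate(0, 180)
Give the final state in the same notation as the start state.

begin: config: θ0=180°, θ1=270°, θ2=180°
step 1 (rotate(0, 90)): config: θ0=270°, θ1=270°, θ2=180°
step 2 (rotate(0, 180)): config: θ0=90°, θ1=270°, θ2=180°

config: θ0=90°, θ1=270°, θ2=180°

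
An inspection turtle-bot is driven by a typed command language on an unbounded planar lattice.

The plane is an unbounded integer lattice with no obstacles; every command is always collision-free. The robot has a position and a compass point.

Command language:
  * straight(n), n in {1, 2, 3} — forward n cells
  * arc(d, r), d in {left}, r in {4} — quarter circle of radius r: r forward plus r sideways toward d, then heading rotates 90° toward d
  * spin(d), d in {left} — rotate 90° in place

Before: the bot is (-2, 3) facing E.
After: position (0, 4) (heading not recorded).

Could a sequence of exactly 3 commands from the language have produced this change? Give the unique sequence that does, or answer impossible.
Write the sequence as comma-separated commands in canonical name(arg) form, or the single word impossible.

key: running straight(1) before straight(2) would end elsewhere — order is forced
start: (-2, 3) facing E
[1] after straight(2): (0, 3) facing E
[2] after spin(left): (0, 3) facing N
[3] after straight(1): (0, 4) facing N
all 125 alternatives checked — unique.

straight(2), spin(left), straight(1)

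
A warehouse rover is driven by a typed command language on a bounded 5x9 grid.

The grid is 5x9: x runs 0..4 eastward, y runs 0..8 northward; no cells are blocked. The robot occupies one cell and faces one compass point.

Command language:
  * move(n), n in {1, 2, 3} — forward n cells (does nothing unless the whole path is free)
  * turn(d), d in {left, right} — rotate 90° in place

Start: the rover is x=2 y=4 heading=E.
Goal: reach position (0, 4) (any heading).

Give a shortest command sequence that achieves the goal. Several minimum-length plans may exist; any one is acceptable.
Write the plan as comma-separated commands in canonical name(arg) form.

turn(left), turn(left), move(2)

start: x=2 y=4 heading=E
step 1 (turn(left)): x=2 y=4 heading=N
step 2 (turn(left)): x=2 y=4 heading=W
step 3 (move(2)): x=0 y=4 heading=W
no 2-step plan works, so 3 is optimal.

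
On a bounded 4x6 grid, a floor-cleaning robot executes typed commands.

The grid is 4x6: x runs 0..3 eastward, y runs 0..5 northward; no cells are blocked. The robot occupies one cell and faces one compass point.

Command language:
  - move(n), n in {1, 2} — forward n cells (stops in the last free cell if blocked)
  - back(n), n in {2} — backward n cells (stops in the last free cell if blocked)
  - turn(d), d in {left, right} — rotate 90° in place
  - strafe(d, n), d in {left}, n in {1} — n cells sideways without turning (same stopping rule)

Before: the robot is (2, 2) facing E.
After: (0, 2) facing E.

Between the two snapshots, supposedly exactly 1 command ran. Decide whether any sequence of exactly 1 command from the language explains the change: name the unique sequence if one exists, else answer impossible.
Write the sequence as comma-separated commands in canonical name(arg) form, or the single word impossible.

back(2)

key: still facing E — the one step turns nothing
start: (2, 2) facing E
[1] after back(2): (0, 2) facing E
no rival 1-sequence matches.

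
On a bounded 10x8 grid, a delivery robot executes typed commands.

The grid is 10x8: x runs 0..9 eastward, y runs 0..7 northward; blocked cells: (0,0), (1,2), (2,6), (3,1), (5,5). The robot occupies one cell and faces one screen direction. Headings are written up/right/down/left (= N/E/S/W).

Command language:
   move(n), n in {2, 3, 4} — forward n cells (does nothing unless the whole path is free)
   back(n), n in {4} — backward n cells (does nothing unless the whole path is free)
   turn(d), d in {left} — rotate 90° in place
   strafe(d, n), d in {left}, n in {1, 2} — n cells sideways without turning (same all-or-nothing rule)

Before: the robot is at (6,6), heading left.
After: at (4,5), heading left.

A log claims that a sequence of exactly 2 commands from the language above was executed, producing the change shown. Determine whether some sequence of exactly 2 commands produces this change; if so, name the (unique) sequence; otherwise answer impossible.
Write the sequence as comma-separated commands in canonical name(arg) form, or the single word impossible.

move(2), strafe(left, 1)

key: heading stays W — no command in the sequence turns
begin: at (6,6), heading left
1. move(2) → at (4,6), heading left
2. strafe(left, 1) → at (4,5), heading left
no other 2-command option fits: unique.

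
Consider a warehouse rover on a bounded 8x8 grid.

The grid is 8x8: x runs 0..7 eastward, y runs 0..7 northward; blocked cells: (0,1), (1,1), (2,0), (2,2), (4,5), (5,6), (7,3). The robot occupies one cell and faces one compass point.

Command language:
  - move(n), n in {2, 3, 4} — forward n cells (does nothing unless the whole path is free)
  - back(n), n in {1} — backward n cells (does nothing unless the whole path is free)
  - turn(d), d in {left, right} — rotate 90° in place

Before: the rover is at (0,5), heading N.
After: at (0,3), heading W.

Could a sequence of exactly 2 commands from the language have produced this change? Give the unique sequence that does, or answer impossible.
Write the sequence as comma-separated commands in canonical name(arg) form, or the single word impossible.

impossible

every 2-command combo misses the target.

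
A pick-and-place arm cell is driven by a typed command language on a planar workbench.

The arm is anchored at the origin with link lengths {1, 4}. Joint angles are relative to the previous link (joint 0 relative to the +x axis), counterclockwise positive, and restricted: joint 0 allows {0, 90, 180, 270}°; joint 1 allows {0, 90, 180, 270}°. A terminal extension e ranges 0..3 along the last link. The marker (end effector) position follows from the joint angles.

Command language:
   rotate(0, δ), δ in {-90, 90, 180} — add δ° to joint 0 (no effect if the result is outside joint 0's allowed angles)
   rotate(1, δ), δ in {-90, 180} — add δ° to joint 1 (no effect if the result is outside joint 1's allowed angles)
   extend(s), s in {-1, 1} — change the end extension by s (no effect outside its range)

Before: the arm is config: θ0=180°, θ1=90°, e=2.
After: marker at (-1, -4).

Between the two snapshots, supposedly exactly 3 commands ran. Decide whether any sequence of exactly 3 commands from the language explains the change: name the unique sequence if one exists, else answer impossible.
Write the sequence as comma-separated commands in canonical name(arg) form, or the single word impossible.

extend(-1), extend(-1), extend(-1)

begin: config: θ0=180°, θ1=90°, e=2
[1] after extend(-1): config: θ0=180°, θ1=90°, e=1
[2] after extend(-1): config: θ0=180°, θ1=90°, e=0
[3] after extend(-1): config: θ0=180°, θ1=90°, e=0
no other 3-command option fits: unique.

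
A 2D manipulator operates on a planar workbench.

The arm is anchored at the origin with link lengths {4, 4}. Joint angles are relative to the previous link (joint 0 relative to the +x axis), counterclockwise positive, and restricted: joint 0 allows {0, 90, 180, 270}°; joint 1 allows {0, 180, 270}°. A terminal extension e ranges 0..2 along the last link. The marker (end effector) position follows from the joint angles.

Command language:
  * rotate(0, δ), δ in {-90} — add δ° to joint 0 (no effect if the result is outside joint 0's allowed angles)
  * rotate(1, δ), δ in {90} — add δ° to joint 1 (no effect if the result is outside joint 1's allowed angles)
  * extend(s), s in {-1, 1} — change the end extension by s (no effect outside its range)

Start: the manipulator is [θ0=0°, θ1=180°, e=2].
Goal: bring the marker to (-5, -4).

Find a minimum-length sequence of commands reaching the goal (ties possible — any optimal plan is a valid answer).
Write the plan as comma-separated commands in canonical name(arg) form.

start: [θ0=0°, θ1=180°, e=2]
[1] after rotate(1, 90): [θ0=0°, θ1=270°, e=2]
[2] after extend(-1): [θ0=0°, θ1=270°, e=1]
[3] after rotate(0, -90): [θ0=270°, θ1=270°, e=1]
no 2-step plan works, so 3 is optimal.

rotate(1, 90), extend(-1), rotate(0, -90)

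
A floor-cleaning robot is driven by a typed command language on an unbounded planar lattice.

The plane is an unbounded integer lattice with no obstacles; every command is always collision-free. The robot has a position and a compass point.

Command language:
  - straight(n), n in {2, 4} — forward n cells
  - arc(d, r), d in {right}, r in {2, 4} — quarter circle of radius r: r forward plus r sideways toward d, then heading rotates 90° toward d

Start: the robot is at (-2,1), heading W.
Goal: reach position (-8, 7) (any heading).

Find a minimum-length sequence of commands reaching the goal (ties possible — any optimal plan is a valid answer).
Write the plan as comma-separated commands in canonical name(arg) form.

straight(2), arc(right, 4), straight(2)

start: at (-2,1), heading W
1. straight(2) → at (-4,1), heading W
2. arc(right, 4) → at (-8,5), heading N
3. straight(2) → at (-8,7), heading N
nothing shorter than 3 reaches the goal.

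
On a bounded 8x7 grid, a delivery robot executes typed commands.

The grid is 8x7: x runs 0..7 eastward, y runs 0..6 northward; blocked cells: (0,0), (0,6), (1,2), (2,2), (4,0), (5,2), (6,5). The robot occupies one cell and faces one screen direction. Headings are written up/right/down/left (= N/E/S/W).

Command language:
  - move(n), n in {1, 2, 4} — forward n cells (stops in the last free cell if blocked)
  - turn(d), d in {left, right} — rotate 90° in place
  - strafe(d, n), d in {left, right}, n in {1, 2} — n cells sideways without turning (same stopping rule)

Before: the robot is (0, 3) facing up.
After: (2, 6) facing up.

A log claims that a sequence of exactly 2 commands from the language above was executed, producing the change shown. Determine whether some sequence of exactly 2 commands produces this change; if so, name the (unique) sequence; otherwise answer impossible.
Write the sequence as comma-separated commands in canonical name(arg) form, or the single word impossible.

key: running move(4) before strafe(right, 2) would end elsewhere — order is forced
begin: (0, 3) facing up
step 1 (strafe(right, 2)): (2, 3) facing up
step 2 (move(4)): (2, 6) facing up
all 81 alternatives checked — unique.

strafe(right, 2), move(4)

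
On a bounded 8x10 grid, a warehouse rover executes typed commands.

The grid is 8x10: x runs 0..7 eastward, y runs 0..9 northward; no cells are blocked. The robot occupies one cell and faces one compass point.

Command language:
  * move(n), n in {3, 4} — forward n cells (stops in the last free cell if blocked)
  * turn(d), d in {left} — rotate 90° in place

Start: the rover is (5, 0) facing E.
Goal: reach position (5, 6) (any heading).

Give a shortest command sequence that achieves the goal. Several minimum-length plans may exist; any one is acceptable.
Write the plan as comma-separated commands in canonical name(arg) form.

from: (5, 0) facing E
1. turn(left) → (5, 0) facing N
2. move(3) → (5, 3) facing N
3. move(3) → (5, 6) facing N
nothing shorter than 3 reaches the goal.

turn(left), move(3), move(3)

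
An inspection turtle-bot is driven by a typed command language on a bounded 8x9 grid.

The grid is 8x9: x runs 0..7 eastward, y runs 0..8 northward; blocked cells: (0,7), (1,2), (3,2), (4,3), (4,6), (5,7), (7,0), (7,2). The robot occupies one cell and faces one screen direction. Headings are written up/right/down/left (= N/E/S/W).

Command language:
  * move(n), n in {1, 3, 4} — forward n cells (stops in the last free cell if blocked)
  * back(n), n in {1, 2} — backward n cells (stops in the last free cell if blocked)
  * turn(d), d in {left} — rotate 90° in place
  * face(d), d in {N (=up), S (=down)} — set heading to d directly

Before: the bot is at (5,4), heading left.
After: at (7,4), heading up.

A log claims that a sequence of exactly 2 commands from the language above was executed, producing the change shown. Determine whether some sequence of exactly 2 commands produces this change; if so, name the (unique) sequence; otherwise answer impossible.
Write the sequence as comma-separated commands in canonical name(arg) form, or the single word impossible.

key: cell and facing (now N) both changed — the 2 commands mix motion and turning
from: at (5,4), heading left
1. back(2) → at (7,4), heading left
2. face(N) → at (7,4), heading up
no other 2-command option fits: unique.

back(2), face(N)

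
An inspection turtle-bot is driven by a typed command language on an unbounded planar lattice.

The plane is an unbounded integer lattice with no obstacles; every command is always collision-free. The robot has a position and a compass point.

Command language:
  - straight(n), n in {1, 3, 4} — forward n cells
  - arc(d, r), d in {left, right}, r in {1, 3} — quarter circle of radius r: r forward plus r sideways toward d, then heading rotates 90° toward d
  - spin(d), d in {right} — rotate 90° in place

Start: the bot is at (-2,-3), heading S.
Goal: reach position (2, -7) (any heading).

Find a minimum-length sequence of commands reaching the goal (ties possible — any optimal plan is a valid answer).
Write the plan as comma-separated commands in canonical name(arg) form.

arc(left, 3), arc(right, 1)

t0: at (-2,-3), heading S
step 1 (arc(left, 3)): at (1,-6), heading E
step 2 (arc(right, 1)): at (2,-7), heading S
minimal: 2 command(s), checked below 2.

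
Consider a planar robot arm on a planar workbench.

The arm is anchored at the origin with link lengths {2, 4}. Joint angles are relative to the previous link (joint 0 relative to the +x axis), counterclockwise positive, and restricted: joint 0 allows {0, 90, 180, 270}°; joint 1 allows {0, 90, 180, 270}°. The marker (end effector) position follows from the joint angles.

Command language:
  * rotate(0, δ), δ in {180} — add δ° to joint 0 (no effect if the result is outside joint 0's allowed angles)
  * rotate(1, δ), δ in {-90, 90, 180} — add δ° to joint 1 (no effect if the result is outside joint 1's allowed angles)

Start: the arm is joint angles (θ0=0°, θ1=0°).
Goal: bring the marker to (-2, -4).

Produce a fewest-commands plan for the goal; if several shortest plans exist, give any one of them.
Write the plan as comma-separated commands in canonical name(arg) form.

rotate(0, 180), rotate(1, 90)

initial: joint angles (θ0=0°, θ1=0°)
step 1 (rotate(0, 180)): joint angles (θ0=180°, θ1=0°)
step 2 (rotate(1, 90)): joint angles (θ0=180°, θ1=90°)
shorter routes all fall short; 2 is best.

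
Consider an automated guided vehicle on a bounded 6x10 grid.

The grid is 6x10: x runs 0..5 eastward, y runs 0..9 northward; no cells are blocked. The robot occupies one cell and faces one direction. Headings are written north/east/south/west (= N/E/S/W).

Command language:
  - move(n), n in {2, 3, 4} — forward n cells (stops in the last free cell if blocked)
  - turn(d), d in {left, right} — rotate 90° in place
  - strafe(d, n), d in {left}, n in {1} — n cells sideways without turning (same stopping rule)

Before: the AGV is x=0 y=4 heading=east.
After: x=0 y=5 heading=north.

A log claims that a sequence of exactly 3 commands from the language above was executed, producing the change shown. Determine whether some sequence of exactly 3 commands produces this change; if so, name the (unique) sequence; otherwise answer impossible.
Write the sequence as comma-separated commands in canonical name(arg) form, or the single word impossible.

key: the second strafe(left, 1) runs into the grid edge before its full distance
from: x=0 y=4 heading=east
[1] after strafe(left, 1): x=0 y=5 heading=east
[2] after turn(left): x=0 y=5 heading=north
[3] after strafe(left, 1): x=0 y=5 heading=north
no other 3-command option fits: unique.

strafe(left, 1), turn(left), strafe(left, 1)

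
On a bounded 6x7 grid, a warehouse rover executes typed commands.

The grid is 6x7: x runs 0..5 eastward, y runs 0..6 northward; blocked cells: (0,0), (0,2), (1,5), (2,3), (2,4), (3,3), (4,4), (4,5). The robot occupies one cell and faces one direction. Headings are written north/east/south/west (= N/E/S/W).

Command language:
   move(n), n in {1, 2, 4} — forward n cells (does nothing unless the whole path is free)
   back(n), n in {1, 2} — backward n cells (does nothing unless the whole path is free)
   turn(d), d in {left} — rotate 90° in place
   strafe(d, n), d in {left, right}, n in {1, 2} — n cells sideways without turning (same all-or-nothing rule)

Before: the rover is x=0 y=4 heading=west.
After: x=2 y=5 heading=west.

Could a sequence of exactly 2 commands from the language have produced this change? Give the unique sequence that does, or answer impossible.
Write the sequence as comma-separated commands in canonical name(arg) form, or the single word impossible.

checked all 2-command options: none fits.

impossible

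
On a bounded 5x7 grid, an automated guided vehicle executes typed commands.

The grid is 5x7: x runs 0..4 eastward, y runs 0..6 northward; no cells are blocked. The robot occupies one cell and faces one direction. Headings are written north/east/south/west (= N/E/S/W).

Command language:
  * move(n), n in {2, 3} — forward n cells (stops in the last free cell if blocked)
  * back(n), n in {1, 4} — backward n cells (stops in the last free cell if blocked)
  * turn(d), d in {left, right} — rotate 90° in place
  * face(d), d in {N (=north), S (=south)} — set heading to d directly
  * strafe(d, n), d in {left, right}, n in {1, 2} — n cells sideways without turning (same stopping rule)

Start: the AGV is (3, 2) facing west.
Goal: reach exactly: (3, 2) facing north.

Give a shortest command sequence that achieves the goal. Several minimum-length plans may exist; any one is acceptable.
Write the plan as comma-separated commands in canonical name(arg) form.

turn(right)

start: (3, 2) facing west
1. turn(right) → (3, 2) facing north
minimal: 1 command(s), checked below 1.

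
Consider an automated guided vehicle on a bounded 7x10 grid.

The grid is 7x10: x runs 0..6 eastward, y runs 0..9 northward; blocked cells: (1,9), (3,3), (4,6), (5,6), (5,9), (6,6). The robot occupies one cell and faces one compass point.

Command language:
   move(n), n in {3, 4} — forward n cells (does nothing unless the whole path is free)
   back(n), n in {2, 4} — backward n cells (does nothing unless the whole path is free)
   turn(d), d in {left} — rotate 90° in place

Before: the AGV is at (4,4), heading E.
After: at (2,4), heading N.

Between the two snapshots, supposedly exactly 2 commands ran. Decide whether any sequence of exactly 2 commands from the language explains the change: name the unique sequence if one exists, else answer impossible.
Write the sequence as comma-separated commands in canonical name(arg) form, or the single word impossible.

key: running turn(left) before back(2) would end elsewhere — order is forced
t0: at (4,4), heading E
1. back(2) → at (2,4), heading E
2. turn(left) → at (2,4), heading N
no rival 2-sequence matches.

back(2), turn(left)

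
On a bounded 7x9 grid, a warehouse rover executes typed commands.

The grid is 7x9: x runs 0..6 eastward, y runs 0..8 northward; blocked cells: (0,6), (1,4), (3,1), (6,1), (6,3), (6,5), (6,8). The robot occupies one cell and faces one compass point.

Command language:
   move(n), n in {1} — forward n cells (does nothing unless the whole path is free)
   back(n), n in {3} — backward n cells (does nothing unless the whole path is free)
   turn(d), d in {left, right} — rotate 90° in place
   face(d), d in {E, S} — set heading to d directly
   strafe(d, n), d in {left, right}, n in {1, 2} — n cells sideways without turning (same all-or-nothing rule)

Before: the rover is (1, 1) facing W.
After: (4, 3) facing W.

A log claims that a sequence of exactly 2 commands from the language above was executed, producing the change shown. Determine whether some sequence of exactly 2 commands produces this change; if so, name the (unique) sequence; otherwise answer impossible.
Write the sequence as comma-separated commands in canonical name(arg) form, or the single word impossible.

key: heading stays W — no command in the sequence turns
t0: (1, 1) facing W
1. strafe(right, 2) → (1, 3) facing W
2. back(3) → (4, 3) facing W
all 100 alternatives checked — unique.

strafe(right, 2), back(3)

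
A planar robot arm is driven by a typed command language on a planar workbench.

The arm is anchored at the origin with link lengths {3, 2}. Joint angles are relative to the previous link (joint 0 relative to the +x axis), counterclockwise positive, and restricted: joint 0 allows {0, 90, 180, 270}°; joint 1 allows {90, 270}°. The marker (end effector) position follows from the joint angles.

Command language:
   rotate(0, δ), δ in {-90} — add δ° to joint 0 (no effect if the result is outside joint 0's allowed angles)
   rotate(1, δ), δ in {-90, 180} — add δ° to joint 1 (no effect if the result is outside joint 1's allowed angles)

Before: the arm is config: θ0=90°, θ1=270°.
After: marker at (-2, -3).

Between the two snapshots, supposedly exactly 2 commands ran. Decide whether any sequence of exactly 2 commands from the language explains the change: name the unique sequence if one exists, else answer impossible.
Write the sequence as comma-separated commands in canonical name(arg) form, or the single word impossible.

start: config: θ0=90°, θ1=270°
step 1 (rotate(0, -90)): config: θ0=0°, θ1=270°
step 2 (rotate(0, -90)): config: θ0=270°, θ1=270°
uniquely the one of 9 2-step routes that fits.

rotate(0, -90), rotate(0, -90)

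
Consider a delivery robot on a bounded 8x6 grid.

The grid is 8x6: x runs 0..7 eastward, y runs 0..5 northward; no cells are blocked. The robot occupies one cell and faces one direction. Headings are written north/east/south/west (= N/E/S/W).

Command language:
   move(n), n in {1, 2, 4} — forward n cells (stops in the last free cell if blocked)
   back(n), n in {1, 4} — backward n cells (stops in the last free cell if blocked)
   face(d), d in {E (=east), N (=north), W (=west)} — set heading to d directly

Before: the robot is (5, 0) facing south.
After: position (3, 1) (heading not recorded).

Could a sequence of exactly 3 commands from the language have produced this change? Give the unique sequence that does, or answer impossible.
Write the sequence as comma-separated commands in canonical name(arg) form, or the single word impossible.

back(1), face(W), move(2)

key: running move(2) before back(1) would end elsewhere — order is forced
begin: (5, 0) facing south
step 1 (back(1)): (5, 1) facing south
step 2 (face(W)): (5, 1) facing west
step 3 (move(2)): (3, 1) facing west
no rival 3-sequence matches.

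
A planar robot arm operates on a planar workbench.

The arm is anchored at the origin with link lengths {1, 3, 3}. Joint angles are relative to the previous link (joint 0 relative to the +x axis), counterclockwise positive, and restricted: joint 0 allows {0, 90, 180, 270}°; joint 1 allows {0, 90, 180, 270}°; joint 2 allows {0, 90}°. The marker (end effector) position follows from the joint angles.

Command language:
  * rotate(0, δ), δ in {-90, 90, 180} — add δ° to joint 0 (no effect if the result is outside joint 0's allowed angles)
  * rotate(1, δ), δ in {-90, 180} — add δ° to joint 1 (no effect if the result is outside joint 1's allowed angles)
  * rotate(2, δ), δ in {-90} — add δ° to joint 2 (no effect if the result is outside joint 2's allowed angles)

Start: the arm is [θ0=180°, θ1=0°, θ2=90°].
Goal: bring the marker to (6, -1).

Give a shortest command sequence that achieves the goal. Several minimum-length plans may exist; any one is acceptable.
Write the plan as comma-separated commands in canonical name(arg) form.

rotate(1, -90), rotate(0, 90), rotate(2, -90), rotate(1, 180)

t0: [θ0=180°, θ1=0°, θ2=90°]
step 1 (rotate(1, -90)): [θ0=180°, θ1=270°, θ2=90°]
step 2 (rotate(0, 90)): [θ0=270°, θ1=270°, θ2=90°]
step 3 (rotate(2, -90)): [θ0=270°, θ1=270°, θ2=0°]
step 4 (rotate(1, 180)): [θ0=270°, θ1=90°, θ2=0°]
no 3-step plan works, so 4 is optimal.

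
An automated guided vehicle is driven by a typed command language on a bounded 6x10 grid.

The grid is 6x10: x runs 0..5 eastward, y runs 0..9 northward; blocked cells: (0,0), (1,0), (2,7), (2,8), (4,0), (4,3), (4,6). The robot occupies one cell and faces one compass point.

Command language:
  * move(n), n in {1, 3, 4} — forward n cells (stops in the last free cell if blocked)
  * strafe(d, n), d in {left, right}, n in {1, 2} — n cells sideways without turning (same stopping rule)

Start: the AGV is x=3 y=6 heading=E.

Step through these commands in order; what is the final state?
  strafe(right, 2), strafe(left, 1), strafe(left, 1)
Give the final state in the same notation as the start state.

start: x=3 y=6 heading=E
step 1 (strafe(right, 2)): x=3 y=4 heading=E
step 2 (strafe(left, 1)): x=3 y=5 heading=E
step 3 (strafe(left, 1)): x=3 y=6 heading=E

x=3 y=6 heading=E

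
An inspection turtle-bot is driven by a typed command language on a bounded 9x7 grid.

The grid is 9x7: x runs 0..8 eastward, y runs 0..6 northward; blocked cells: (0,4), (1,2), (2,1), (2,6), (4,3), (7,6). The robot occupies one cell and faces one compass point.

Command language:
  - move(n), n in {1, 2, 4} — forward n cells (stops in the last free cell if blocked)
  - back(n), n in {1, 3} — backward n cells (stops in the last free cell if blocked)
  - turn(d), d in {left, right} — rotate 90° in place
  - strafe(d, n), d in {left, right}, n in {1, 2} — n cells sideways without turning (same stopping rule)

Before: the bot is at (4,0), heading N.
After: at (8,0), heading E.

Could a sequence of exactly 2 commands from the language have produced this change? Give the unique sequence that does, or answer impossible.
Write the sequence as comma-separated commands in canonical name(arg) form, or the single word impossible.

turn(right), move(4)

key: order matters: swapping turn(right) and move(4) lands elsewhere
initial: at (4,0), heading N
step 1 (turn(right)): at (4,0), heading E
step 2 (move(4)): at (8,0), heading E
no rival 2-sequence matches.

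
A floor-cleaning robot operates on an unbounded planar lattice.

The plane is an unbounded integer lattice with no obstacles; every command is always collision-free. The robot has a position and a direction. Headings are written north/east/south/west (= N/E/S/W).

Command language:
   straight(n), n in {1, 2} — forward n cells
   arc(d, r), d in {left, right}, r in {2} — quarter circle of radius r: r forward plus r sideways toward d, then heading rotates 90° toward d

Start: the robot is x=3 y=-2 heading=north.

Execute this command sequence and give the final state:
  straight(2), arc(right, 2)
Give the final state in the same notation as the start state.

start: x=3 y=-2 heading=north
t=1 straight(2) ⇒ x=3 y=0 heading=north
t=2 arc(right, 2) ⇒ x=5 y=2 heading=east

x=5 y=2 heading=east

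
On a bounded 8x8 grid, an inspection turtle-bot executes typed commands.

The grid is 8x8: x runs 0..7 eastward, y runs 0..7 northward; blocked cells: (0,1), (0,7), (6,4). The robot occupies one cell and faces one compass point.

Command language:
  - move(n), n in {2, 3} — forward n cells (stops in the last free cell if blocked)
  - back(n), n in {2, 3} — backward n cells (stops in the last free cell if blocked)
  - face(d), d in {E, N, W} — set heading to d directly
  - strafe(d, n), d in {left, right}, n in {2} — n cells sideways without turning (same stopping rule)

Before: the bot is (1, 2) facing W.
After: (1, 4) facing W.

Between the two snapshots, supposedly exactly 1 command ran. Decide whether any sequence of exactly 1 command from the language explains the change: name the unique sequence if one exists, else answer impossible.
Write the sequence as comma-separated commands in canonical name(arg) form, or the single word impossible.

strafe(right, 2)

key: still facing W — the one step turns nothing
initial: (1, 2) facing W
1. strafe(right, 2) → (1, 4) facing W
no other 1-command option fits: unique.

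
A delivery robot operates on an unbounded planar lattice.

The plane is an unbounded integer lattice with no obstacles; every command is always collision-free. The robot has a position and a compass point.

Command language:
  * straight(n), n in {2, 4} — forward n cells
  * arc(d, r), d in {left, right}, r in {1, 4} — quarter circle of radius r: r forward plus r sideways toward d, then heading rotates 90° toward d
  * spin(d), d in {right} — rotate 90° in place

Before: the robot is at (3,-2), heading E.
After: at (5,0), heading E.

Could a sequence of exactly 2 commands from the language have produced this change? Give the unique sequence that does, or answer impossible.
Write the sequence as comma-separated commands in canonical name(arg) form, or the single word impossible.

arc(left, 1), arc(right, 1)

key: order matters: swapping arc(left, 1) and arc(right, 1) lands elsewhere
begin: at (3,-2), heading E
[1] after arc(left, 1): at (4,-1), heading N
[2] after arc(right, 1): at (5,0), heading E
uniquely the one of 49 2-step routes that fits.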